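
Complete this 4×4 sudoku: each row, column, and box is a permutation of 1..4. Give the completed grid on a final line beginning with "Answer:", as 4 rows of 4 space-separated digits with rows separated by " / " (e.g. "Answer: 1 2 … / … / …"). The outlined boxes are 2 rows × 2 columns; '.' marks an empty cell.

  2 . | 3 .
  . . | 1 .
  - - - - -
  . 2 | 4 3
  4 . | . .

Step 1. [r4c4∈{1,2}] in col 4, 1 fits only at r4c4. So r4c4=1.
Step 2. [r1c4∈{4}] nothing but 4 survives at r1c4 ⇒ r1c4=4.
Step 3. [r4c2∈{3}] r4c2 is down to just 3. So r4c2=3.
Step 4. [r2c4∈{2}] r2c4 is down to just 2 ⇒ r2c4=2.
Step 5. [r4c3∈{2}] r4c3 has the single candidate 2. So r4c3=2.
Step 6. [r3c1∈{1}] r3c1 is down to just 1 ⇒ r3c1=1.
Step 7. [r2c2∈{4}] nothing but 4 survives at r2c2. So r2c2=4.
Step 8. [r2c1∈{3}] r2c1 has the single candidate 3, so r2c1=3.
Step 9. [r1c2∈{1}] r1c2 is down to just 1, so r1c2=1.

Answer: 2 1 3 4 / 3 4 1 2 / 1 2 4 3 / 4 3 2 1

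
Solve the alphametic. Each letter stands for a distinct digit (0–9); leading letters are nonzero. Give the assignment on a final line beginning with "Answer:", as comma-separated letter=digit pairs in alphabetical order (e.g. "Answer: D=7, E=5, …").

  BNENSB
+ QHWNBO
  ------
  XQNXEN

Step 1. [col 1: B + O ≡ N (mod 10)] O=9 is one option consistent with column 1 (B + O ≡ N (mod 10), carry-in 0) — take it ⇒ O=9.
Step 2. [col 1: B + O ≡ N (mod 10)] several values work for B in column 1 (B + O ≡ N (mod 10), carry-in 0); try B=4 ⇒ B=4.
Step 3. [col 1: B + O ≡ N (mod 10)] column 1: given B=4, O=9, carry-in 0, and digits 4,9 already taken and all letters distinct, B+O≡N (mod 10) forces N=3, so N=3.
Step 4. [col 2: S + B ≡ E (mod 10)] column 2 (S + B ≡ E (mod 10), carry-in 1) doesn't pin S yet; pick S=0 and continue ⇒ S=0.
Step 5. [col 2: S + B ≡ E (mod 10)] in column 2 we have S+B≡E with carry-in 1; given S=0, B=4 and digits 0,3,4,9 already taken and all letters distinct, that pins E to 5. So E=5.
Step 6. [col 3: N + N ≡ X (mod 10)] column 3: given N=3, carry-in 0, and digits 0,3,4,5,9 already taken and all letters distinct, N+N≡X (mod 10) forces X=6 ⇒ X=6.
Step 7. [col 4: E + W ≡ N (mod 10)] column 4 reads E+W+carry(0)=N with E=5, N=3; with digits 0,3,4,5,6,9 already taken and all letters distinct, the only value for W is 8 ⇒ W=8.
Step 8. [col 5: N + H ≡ Q (mod 10)] from column 5 (N=3, carry-in 1, digits 0,3,4,5,6,8,9 already taken and all letters distinct): Q must equal 1 ⇒ Q=1.
Step 9. [col 5: N + H ≡ Q (mod 10)] column 5 reads N+H+carry(1)=Q with N=3, Q=1; with digits 0,1,3,4,5,6,8,9 already taken and all letters distinct, the only value for H is 7. So H=7.

Answer: B=4, E=5, H=7, N=3, O=9, Q=1, S=0, W=8, X=6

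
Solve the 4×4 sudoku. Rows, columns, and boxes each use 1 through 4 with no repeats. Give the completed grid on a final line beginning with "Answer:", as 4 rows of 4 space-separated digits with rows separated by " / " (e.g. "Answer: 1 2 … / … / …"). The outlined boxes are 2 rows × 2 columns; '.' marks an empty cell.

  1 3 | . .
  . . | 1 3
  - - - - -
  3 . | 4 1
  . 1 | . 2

Step 1. [r2c2∈{2,4}] r2c2 is the only open cell in col 2 admitting 4. So r2c2=4.
Step 2. [r1c4∈{4}] r1c4's peers cover all but 4. So r1c4=4.
Step 3. [r4c3∈{3}] r4c3 has the single candidate 3 ⇒ r4c3=3.
Step 4. [r1c3∈{2}] r1c3's peers cover all but 2 ⇒ r1c3=2.
Step 5. [r3c2∈{2}] nothing but 2 survives at r3c2 ⇒ r3c2=2.
Step 6. [r2c1∈{2}] only 2 remains possible at r2c1 ⇒ r2c1=2.
Step 7. [r4c1∈{4}] r4c1's peers cover all but 4, so r4c1=4.

Answer: 1 3 2 4 / 2 4 1 3 / 3 2 4 1 / 4 1 3 2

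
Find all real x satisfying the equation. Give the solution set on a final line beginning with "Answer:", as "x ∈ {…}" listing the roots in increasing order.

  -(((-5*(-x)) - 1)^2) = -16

Step 1. [-(((-5*(-x)) - 1)^2) = -16] LHS negated; negate both sides ⇒ neg: ((-5*(-x)) - 1)^2 = 16.
Step 2. [((-5*(-x)) - 1)^2 = 16] 16 ≥ 0, LHS is (·)² — take ±√, so sqrt: (-5*(-x)) - 1 = 4 or -4.
Step 3. [(-5*(-x)) - 1 = 4 or -4] add 1: x sits inside (… - 1), so sub: -5*(-x) = 5 or -3.
Step 4. [-5*(-x) = 5 or -3] -5·(inner) — divide through by -5, so div: -x = -1 or 3/5.
Step 5. [-x = -1 or 3/5] LHS negated; negate both sides, so neg: x = 1 or -3/5.

Answer: x ∈ {-3/5, 1}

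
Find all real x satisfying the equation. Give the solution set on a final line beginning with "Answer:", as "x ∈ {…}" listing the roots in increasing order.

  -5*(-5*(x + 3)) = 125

Step 1. [-5*(-5*(x + 3)) = 125] -5 out front; divide by -5 ⇒ div: -5*(x + 3) = -25.
Step 2. [-5*(x + 3) = -25] -5 out front; divide by -5. So div: x + 3 = 5.
Step 3. [x + 3 = 5] +3 is outermost — subtract 3 both sides, so sub: x = 2.

Answer: x ∈ {2}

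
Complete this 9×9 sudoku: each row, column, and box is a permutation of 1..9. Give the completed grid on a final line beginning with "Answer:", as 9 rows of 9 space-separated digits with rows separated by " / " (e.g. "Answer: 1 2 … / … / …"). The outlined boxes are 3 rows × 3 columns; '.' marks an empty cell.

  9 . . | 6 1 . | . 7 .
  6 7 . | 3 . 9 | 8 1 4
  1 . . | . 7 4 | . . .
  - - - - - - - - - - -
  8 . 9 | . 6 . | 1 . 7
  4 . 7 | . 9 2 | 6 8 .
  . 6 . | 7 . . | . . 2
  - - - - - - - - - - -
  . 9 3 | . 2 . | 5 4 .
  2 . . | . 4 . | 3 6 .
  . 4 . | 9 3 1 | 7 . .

Step 1. [r3c4∈{2,5,8}] 2 has one home in col 4: r3c4, so r3c4=2.
Step 2. [r1c6∈{5,8}] 8 has one home in box 2: r1c6, so r1c6=8.
Step 3. [r6c1∈{3,5}] 3 has one home in col 1: r6c1. So r6c1=3.
Step 4. [r6c6∈{5}] r6c6's peers cover all but 5 ⇒ r6c6=5.
Step 5. [r5c9∈{3,5}] row 5 places 3 nowhere but r5c9. So r5c9=3.
Step 6. [r5c2∈{1,5}] r5c2 is the only open cell in row 5 admitting 5, so r5c2=5.
Step 7. [r2c3∈{2,5}] row 2 places 2 nowhere but r2c3. So r2c3=2.
Step 8. [r8c9∈{1,8,9}] row 8 places 9 nowhere but r8c9. So r8c9=9.
Step 9. [r1c9∈{5}] r1c9 is down to just 5 ⇒ r1c9=5.
Step 10. [r3c3∈{5,8}] r3c3 is the only open cell in row 3 admitting 5, so r3c3=5.
Step 11. [r7c4∈{8}] nothing but 8 survives at r7c4 ⇒ r7c4=8.
Step 12. [r8c2∈{1,8}] col 2 places 1 nowhere but r8c2. So r8c2=1.
Step 13. [r3c7∈{9}] only 9 remains possible at r3c7. So r3c7=9.
Step 14. [r7c1∈{7}] only 7 remains possible at r7c1 ⇒ r7c1=7.
Step 15. [r3c2∈{3,8}] in row 3, 8 fits only at r3c2, so r3c2=8.
Step 16. [r9c9∈{8}] nothing but 8 survives at r9c9, so r9c9=8.
Step 17. [r4c6∈{3}] nothing but 3 survives at r4c6. So r4c6=3.
Step 18. [r1c7∈{2}] only 2 remains possible at r1c7 ⇒ r1c7=2.
Step 19. [r6c5∈{8}] r6c5's peers cover all but 8. So r6c5=8.
Step 20. [r3c9∈{6}] r3c9's peers cover all but 6, so r3c9=6.
Step 21. [r8c6∈{7}] only 7 remains possible at r8c6. So r8c6=7.
Step 22. [r6c7∈{4}] nothing but 4 survives at r6c7, so r6c7=4.
Step 23. [r7c6∈{6}] r7c6 is down to just 6, so r7c6=6.
Step 24. [r2c5∈{5}] nothing but 5 survives at r2c5, so r2c5=5.
Step 25. [r8c4∈{5}] r8c4 is down to just 5, so r8c4=5.
Step 26. [r4c2∈{2}] nothing but 2 survives at r4c2, so r4c2=2.
Step 27. [r1c3∈{4}] r1c3 has the single candidate 4. So r1c3=4.
Step 28. [r1c2∈{3}] nothing but 3 survives at r1c2 ⇒ r1c2=3.
Step 29. [r7c9∈{1}] only 1 remains possible at r7c9, so r7c9=1.
Step 30. [r4c4∈{4}] r4c4 has the single candidate 4 ⇒ r4c4=4.
Step 31. [r3c8∈{3}] only 3 remains possible at r3c8, so r3c8=3.
Step 32. [r5c4∈{1}] r5c4 is down to just 1. So r5c4=1.
Step 33. [r8c3∈{8}] r8c3 has the single candidate 8 ⇒ r8c3=8.
Step 34. [r6c8∈{9}] r6c8's peers cover all but 9. So r6c8=9.
Step 35. [r9c8∈{2}] r9c8 is down to just 2 ⇒ r9c8=2.
Step 36. [r4c8∈{5}] r4c8 has the single candidate 5, so r4c8=5.
Step 37. [r9c1∈{5}] r9c1's peers cover all but 5 ⇒ r9c1=5.
Step 38. [r6c3∈{1}] r6c3 has the single candidate 1 ⇒ r6c3=1.
Step 39. [r9c3∈{6}] r9c3 is down to just 6. So r9c3=6.

Answer: 9 3 4 6 1 8 2 7 5 / 6 7 2 3 5 9 8 1 4 / 1 8 5 2 7 4 9 3 6 / 8 2 9 4 6 3 1 5 7 / 4 5 7 1 9 2 6 8 3 / 3 6 1 7 8 5 4 9 2 / 7 9 3 8 2 6 5 4 1 / 2 1 8 5 4 7 3 6 9 / 5 4 6 9 3 1 7 2 8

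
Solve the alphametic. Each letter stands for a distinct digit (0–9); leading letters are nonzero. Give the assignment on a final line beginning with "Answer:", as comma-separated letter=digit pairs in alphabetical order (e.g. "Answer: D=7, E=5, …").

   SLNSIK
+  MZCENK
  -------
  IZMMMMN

Step 1. [I] I is the leading digit of a 7-digit sum of two 6-digit numbers; the final carry is exactly 1 ⇒ I=1.
Step 2. [col 1: K + K ≡ N (mod 10)] column 1 (K + K ≡ N (mod 10), carry-in 0) doesn't pin K yet; pick K=3 and continue. So K=3.
Step 3. [col 1: K + K ≡ N (mod 10)] from column 1 (K=3, carry-in 0, digits 1,3 already taken and all letters distinct): N must equal 6. So N=6.
Step 4. [col 2: I + N ≡ M (mod 10)] in column 2 we have I+N≡M with carry-in 0; given I=1, N=6 and digits 1,3,6 already taken and all letters distinct, that pins M to 7 ⇒ M=7.
Step 5. [col 3: S + E ≡ M (mod 10)] column 3 (S + E ≡ M (mod 10), carry-in 0) doesn't pin E yet; pick E=9 and continue, so E=9.
Step 6. [col 3: S + E ≡ M (mod 10)] in column 3 we have S+E≡M with carry-in 0; given E=9, M=7 and digits 1,3,6,7,9 already taken and all letters distinct, that pins S to 8 ⇒ S=8.
Step 7. [col 4: N + C ≡ M (mod 10)] from column 4 (N=6, M=7, carry-in 1, digits 1,3,6,7,8,9 already taken and all letters distinct): C must equal 0. So C=0.
Step 8. [col 5: L + Z ≡ M (mod 10)] several values work for Z in column 5 (L + Z ≡ M (mod 10), carry-in 0); try Z=5. So Z=5.
Step 9. [col 5: L + Z ≡ M (mod 10)] column 5: given Z=5, M=7, carry-in 0, and digits 0,1,3,5,6,7,8,9 already taken and all letters distinct, L+Z≡M (mod 10) forces L=2. So L=2.

Answer: C=0, E=9, I=1, K=3, L=2, M=7, N=6, S=8, Z=5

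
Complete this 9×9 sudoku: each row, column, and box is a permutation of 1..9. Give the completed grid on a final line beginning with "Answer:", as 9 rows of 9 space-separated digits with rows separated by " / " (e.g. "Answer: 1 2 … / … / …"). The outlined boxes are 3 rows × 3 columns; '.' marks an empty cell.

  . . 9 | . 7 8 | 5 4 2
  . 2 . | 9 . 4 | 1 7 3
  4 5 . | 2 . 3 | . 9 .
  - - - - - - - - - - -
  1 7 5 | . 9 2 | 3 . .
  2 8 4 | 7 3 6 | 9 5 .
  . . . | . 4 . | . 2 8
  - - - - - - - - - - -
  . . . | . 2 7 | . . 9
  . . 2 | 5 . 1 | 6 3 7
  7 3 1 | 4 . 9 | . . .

Step 1. [r9c5∈{6,8}] 6 has one home in row 9: r9c5. So r9c5=6.
Step 2. [r1c4∈{1,6}] across col 4, 6 lands solely at r1c4. So r1c4=6.
Step 3. [r3c7∈{8}] r3c7 has the single candidate 8 ⇒ r3c7=8.
Step 4. [r8c2∈{4,9}] r8c2 is the only open cell in row 8 admitting 4. So r8c2=4.
Step 5. [r7c2∈{6}] r7c2's peers cover all but 6, so r7c2=6.
Step 6. [r7c3∈{8}] r7c3's peers cover all but 8. So r7c3=8.
Step 7. [r2c3∈{6}] r2c3 has the single candidate 6. So r2c3=6.
Step 8. [r6c1∈{3,6,9}] across row 6, 6 lands solely at r6c1, so r6c1=6.
Step 9. [r4c9∈{4,6}] in row 4, 4 fits only at r4c9 ⇒ r4c9=4.
Step 10. [r4c4∈{8}] r4c4 has the single candidate 8. So r4c4=8.
Step 11. [r5c9∈{1}] nothing but 1 survives at r5c9 ⇒ r5c9=1.
Step 12. [r2c1∈{8}] r2c1's peers cover all but 8 ⇒ r2c1=8.
Step 13. [r7c8∈{1}] r7c8's peers cover all but 1. So r7c8=1.
Step 14. [r6c2∈{9}] only 9 remains possible at r6c2 ⇒ r6c2=9.
Step 15. [r6c4∈{1}] r6c4 is down to just 1, so r6c4=1.
Step 16. [r8c5∈{8}] only 8 remains possible at r8c5 ⇒ r8c5=8.
Step 17. [r9c7∈{2}] nothing but 2 survives at r9c7, so r9c7=2.
Step 18. [r9c8∈{8}] r9c8 is down to just 8 ⇒ r9c8=8.
Step 19. [r1c2∈{1}] nothing but 1 survives at r1c2, so r1c2=1.
Step 20. [r6c3∈{3}] nothing but 3 survives at r6c3 ⇒ r6c3=3.
Step 21. [r8c1∈{9}] r8c1 has the single candidate 9. So r8c1=9.
Step 22. [r4c8∈{6}] only 6 remains possible at r4c8, so r4c8=6.
Step 23. [r6c7∈{7}] r6c7's peers cover all but 7 ⇒ r6c7=7.
Step 24. [r3c9∈{6}] r3c9 has the single candidate 6 ⇒ r3c9=6.
Step 25. [r3c5∈{1}] only 1 remains possible at r3c5. So r3c5=1.
Step 26. [r9c9∈{5}] r9c9 is down to just 5 ⇒ r9c9=5.
Step 27. [r7c7∈{4}] only 4 remains possible at r7c7. So r7c7=4.
Step 28. [r1c1∈{3}] only 3 remains possible at r1c1, so r1c1=3.
Step 29. [r7c1∈{5}] nothing but 5 survives at r7c1. So r7c1=5.
Step 30. [r6c6∈{5}] nothing but 5 survives at r6c6 ⇒ r6c6=5.
Step 31. [r7c4∈{3}] r7c4's peers cover all but 3, so r7c4=3.
Step 32. [r2c5∈{5}] only 5 remains possible at r2c5, so r2c5=5.
Step 33. [r3c3∈{7}] r3c3's peers cover all but 7 ⇒ r3c3=7.

Answer: 3 1 9 6 7 8 5 4 2 / 8 2 6 9 5 4 1 7 3 / 4 5 7 2 1 3 8 9 6 / 1 7 5 8 9 2 3 6 4 / 2 8 4 7 3 6 9 5 1 / 6 9 3 1 4 5 7 2 8 / 5 6 8 3 2 7 4 1 9 / 9 4 2 5 8 1 6 3 7 / 7 3 1 4 6 9 2 8 5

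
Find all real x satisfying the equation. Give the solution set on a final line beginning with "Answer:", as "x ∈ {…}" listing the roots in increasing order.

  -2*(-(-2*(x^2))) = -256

Step 1. [-2*(-(-2*(x^2))) = -256] divide by the outer -2 ⇒ div: -(-2*(x^2)) = 128.
Step 2. [-(-2*(x^2)) = 128] flip signs both sides ⇒ neg: -2*(x^2) = -128.
Step 3. [-2*(x^2) = -128] divide by the outer -2 ⇒ div: x^2 = 64.
Step 4. [x^2 = 64] 64 ≥ 0, LHS is (·)² — take ±√. So sqrt: x = 8 or -8.

Answer: x ∈ {-8, 8}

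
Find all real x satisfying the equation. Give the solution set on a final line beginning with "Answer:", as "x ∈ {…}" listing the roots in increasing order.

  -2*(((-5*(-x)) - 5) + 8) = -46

Step 1. [-2*(((-5*(-x)) - 5) + 8) = -46] leading coefficient -2: divide by -2 ⇒ div: ((-5*(-x)) - 5) + 8 = 23.
Step 2. [((-5*(-x)) - 5) + 8 = 23] the outer +8 inverts by subtracting 8 ⇒ sub: (-5*(-x)) - 5 = 15.
Step 3. [(-5*(-x)) - 5 = 15] -5 | LHS and -5 | 15: pull -5 out ⇒ factor: (-x) + 1 = -3.
Step 4. [(-x) + 1 = -3] 1 comes off first (subtract 1). So sub: -x = -4.
Step 5. [-x = -4] flip signs both sides, so neg: x = 4.

Answer: x ∈ {4}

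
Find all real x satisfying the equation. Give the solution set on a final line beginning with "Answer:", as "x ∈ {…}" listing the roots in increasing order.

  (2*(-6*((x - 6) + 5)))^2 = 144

Step 1. [(2*(-6*((x - 6) + 5)))^2 = 144] √ both sides: 144 ≥ 0 gives two branches ⇒ sqrt: 2*(-6*((x - 6) + 5)) = 12 or -12.
Step 2. [2*(-6*((x - 6) + 5)) = 12 or -12] 2·(inner) — divide through by 2 ⇒ div: -6*((x - 6) + 5) = 6 or -6.
Step 3. [-6*((x - 6) + 5) = 6 or -6] LHS = -6·(…); ÷-6 both sides ⇒ div: (x - 6) + 5 = -1 or 1.
Step 4. [(x - 6) + 5 = -1 or 1] +5 is outermost — subtract 5 both sides ⇒ sub: x - 6 = -6 or -4.
Step 5. [x - 6 = -6 or -4] -6 is outermost — add 6 both sides. So sub: x = 0 or 2.

Answer: x ∈ {0, 2}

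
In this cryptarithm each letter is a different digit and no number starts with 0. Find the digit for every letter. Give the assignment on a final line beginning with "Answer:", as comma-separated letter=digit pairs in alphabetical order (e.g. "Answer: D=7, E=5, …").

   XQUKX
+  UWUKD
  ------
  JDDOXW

Step 1. [col 1: X + D ≡ W (mod 10)] D=3 is one option consistent with column 1 (X + D ≡ W (mod 10), carry-in 0) — take it ⇒ D=3.
Step 2. [J] the sum has 6 digits but both addends have 5; that extra leading digit J is the final carry, namely 1, so J=1.
Step 3. [col 1: X + D ≡ W (mod 10)] no forcing yet in column 1 (carry-in 0); X=4 is free and consistent — try it ⇒ X=4.
Step 4. [col 1: X + D ≡ W (mod 10)] column 1 reads X+D+carry(0)=W with X=4, D=3; with digits 1,3,4 already taken and all letters distinct, the only value for W is 7. So W=7.
Step 5. [col 2: K + K ≡ X (mod 10)] from column 2 (X=4, carry-in 0, digits 1,3,4,7 already taken and all letters distinct): K must equal 2. So K=2.
Step 6. [col 3: U + U ≡ O (mod 10)] several values work for U in column 3 (U + U ≡ O (mod 10), carry-in 0); try U=8, so U=8.
Step 7. [col 3: U + U ≡ O (mod 10)] column 3 reads U+U+carry(0)=O with U=8; with digits 1,2,3,4,7,8 already taken and all letters distinct, the only value for O is 6. So O=6.
Step 8. [col 4: Q + W ≡ D (mod 10)] column 4: given W=7, D=3, carry-in 1, and digits 1,2,3,4,6,7,8 already taken and all letters distinct, Q+W≡D (mod 10) forces Q=5. So Q=5.

Answer: D=3, J=1, K=2, O=6, Q=5, U=8, W=7, X=4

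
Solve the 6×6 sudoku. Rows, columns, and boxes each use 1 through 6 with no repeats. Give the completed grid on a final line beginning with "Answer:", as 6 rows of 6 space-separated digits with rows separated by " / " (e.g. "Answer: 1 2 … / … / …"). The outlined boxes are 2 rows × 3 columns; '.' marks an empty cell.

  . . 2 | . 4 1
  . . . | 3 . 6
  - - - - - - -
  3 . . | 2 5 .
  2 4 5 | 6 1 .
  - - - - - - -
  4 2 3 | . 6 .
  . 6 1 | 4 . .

Step 1. [r6c1∈{5}] r6c1's peers cover all but 5 ⇒ r6c1=5.
Step 2. [r1c4∈{5}] only 5 remains possible at r1c4, so r1c4=5.
Step 3. [r6c6∈{2,3}] in col 6, 2 fits only at r6c6 ⇒ r6c6=2.
Step 4. [r2c1∈{1}] nothing but 1 survives at r2c1 ⇒ r2c1=1.
Step 5. [r4c6∈{3}] r4c6 is down to just 3 ⇒ r4c6=3.
Step 6. [r3c6∈{4}] r3c6 has the single candidate 4, so r3c6=4.
Step 7. [r3c3∈{6}] nothing but 6 survives at r3c3 ⇒ r3c3=6.
Step 8. [r5c6∈{5}] nothing but 5 survives at r5c6 ⇒ r5c6=5.
Step 9. [r2c5∈{2}] r2c5 has the single candidate 2 ⇒ r2c5=2.
Step 10. [r1c1∈{6}] r1c1's peers cover all but 6 ⇒ r1c1=6.
Step 11. [r5c4∈{1}] nothing but 1 survives at r5c4 ⇒ r5c4=1.
Step 12. [r2c2∈{5}] only 5 remains possible at r2c2 ⇒ r2c2=5.
Step 13. [r1c2∈{3}] nothing but 3 survives at r1c2, so r1c2=3.
Step 14. [r3c2∈{1}] r3c2 has the single candidate 1, so r3c2=1.
Step 15. [r2c3∈{4}] r2c3 has the single candidate 4, so r2c3=4.
Step 16. [r6c5∈{3}] r6c5 has the single candidate 3. So r6c5=3.

Answer: 6 3 2 5 4 1 / 1 5 4 3 2 6 / 3 1 6 2 5 4 / 2 4 5 6 1 3 / 4 2 3 1 6 5 / 5 6 1 4 3 2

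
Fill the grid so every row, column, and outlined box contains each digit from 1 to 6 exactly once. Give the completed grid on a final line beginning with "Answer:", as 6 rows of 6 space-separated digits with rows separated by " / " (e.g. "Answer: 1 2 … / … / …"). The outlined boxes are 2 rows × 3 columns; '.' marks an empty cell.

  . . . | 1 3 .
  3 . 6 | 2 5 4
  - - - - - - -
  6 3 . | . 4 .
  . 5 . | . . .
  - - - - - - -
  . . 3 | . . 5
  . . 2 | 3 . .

Step 1. [r4c1∈{1,2,4}] 2 has one home in box 3: r4c1 ⇒ r4c1=2.
Step 2. [r6c1∈{1,4,5}] in row 6, 5 fits only at r6c1. So r6c1=5.
Step 3. [r6c2∈{1,4,6}] in row 6, 4 fits only at r6c2. So r6c2=4.
Step 4. [r4c4∈{6}] r4c4's peers cover all but 6 ⇒ r4c4=6.
Step 5. [r4c5∈{1}] r4c5's peers cover all but 1 ⇒ r4c5=1.
Step 6. [r5c2∈{1,6}] 6 has one home in col 2: r5c2. So r5c2=6.
Step 7. [r1c1∈{4}] r1c1 has the single candidate 4 ⇒ r1c1=4.
Step 8. [r6c5∈{6}] nothing but 6 survives at r6c5. So r6c5=6.
Step 9. [r1c6∈{6}] only 6 remains possible at r1c6, so r1c6=6.
Step 10. [r4c6∈{3}] only 3 remains possible at r4c6 ⇒ r4c6=3.
Step 11. [r1c2∈{2}] r1c2 is down to just 2, so r1c2=2.
Step 12. [r5c5∈{2}] only 2 remains possible at r5c5 ⇒ r5c5=2.
Step 13. [r5c1∈{1}] r5c1 has the single candidate 1. So r5c1=1.
Step 14. [r3c3∈{1}] r3c3 has the single candidate 1 ⇒ r3c3=1.
Step 15. [r3c6∈{2}] r3c6 has the single candidate 2, so r3c6=2.
Step 16. [r5c4∈{4}] r5c4 is down to just 4 ⇒ r5c4=4.
Step 17. [r6c6∈{1}] r6c6 is down to just 1, so r6c6=1.
Step 18. [r3c4∈{5}] nothing but 5 survives at r3c4 ⇒ r3c4=5.
Step 19. [r4c3∈{4}] r4c3 is down to just 4. So r4c3=4.
Step 20. [r2c2∈{1}] r2c2's peers cover all but 1 ⇒ r2c2=1.
Step 21. [r1c3∈{5}] r1c3 is down to just 5, so r1c3=5.

Answer: 4 2 5 1 3 6 / 3 1 6 2 5 4 / 6 3 1 5 4 2 / 2 5 4 6 1 3 / 1 6 3 4 2 5 / 5 4 2 3 6 1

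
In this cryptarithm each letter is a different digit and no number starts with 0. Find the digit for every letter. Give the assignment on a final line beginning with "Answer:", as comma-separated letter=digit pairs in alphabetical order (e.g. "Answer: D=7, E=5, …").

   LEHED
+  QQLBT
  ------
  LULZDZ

Step 1. [col 1: D + T ≡ Z (mod 10)] T=9 is one option consistent with column 1 (D + T ≡ Z (mod 10), carry-in 0) — take it ⇒ T=9.
Step 2. [col 1: D + T ≡ Z (mod 10)] several values work for Z in column 1 (D + T ≡ Z (mod 10), carry-in 0); try Z=5 ⇒ Z=5.
Step 3. [col 1: D + T ≡ Z (mod 10)] in column 1 we have D+T≡Z with carry-in 0; given T=9, Z=5 and digits 5,9 already taken and all letters distinct, that pins D to 6. So D=6.
Step 4. [col 2: E + B ≡ D (mod 10)] several values work for E in column 2 (E + B ≡ D (mod 10), carry-in 1); try E=3 ⇒ E=3.
Step 5. [L] adding two 5-digit numbers gives at most 5+1 digits, and here it does — L is that final carry and must be 1, so L=1.
Step 6. [col 2: E + B ≡ D (mod 10)] from column 2 (E=3, D=6, carry-in 1, digits 1,3,5,6,9 already taken and all letters distinct): B must equal 2, so B=2.
Step 7. [col 3: H + L ≡ Z (mod 10)] from column 3 (L=1, Z=5, carry-in 0, digits 1,2,3,5,6,9 already taken and all letters distinct): H must equal 4 ⇒ H=4.
Step 8. [col 4: E + Q ≡ L (mod 10)] in column 4 we have E+Q≡L with carry-in 0; given E=3, L=1 and digits 1,2,3,4,5,6,9 already taken and all letters distinct, that pins Q to 8 ⇒ Q=8.
Step 9. [col 5: L + Q ≡ U (mod 10)] column 5 reads L+Q+carry(1)=U with L=1, Q=8; with digits 1,2,3,4,5,6,8,9 already taken and all letters distinct, the only value for U is 0. So U=0.

Answer: B=2, D=6, E=3, H=4, L=1, Q=8, T=9, U=0, Z=5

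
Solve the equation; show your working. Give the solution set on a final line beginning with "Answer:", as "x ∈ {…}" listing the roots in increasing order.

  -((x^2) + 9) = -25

Step 1. [-((x^2) + 9) = -25] leading − — multiply by −1, so neg: (x^2) + 9 = 25.
Step 2. [(x^2) + 9 = 25] the outer +9 inverts by subtracting 9 ⇒ sub: x^2 = 16.
Step 3. [x^2 = 16] √ both sides: 16 ≥ 0 gives two branches, so sqrt: x = 4 or -4.

Answer: x ∈ {-4, 4}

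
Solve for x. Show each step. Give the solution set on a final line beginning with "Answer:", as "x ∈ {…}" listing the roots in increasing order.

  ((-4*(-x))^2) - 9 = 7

Step 1. [((-4*(-x))^2) - 9 = 7] peel the -9: add 9 from each side ⇒ sub: (-4*(-x))^2 = 16.
Step 2. [(-4*(-x))^2 = 16] LHS squared, RHS 16 ≥ 0: apply √ (±). So sqrt: -4*(-x) = 4 or -4.
Step 3. [-4*(-x) = 4 or -4] -4·(inner) — divide through by -4. So div: -x = -1 or 1.
Step 4. [-x = -1 or 1] flip signs both sides, so neg: x = 1 or -1.

Answer: x ∈ {-1, 1}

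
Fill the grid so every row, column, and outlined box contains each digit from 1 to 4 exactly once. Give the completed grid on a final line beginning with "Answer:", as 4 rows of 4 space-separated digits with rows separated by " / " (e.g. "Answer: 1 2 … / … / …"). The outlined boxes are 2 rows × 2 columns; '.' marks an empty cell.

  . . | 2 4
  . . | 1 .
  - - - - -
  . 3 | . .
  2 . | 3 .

Step 1. [r4c2∈{1,4}] in row 4, 4 fits only at r4c2, so r4c2=4.
Step 2. [r1c1∈{1,3}] across row 1, 3 lands solely at r1c1. So r1c1=3.
Step 3. [r3c1∈{1}] r3c1 has the single candidate 1 ⇒ r3c1=1.
Step 4. [r3c4∈{2}] r3c4 has the single candidate 2. So r3c4=2.
Step 5. [r4c4∈{1}] r4c4 has the single candidate 1, so r4c4=1.
Step 6. [r2c2∈{2}] r2c2's peers cover all but 2, so r2c2=2.
Step 7. [r1c2∈{1}] nothing but 1 survives at r1c2 ⇒ r1c2=1.
Step 8. [r3c3∈{4}] r3c3's peers cover all but 4, so r3c3=4.
Step 9. [r2c4∈{3}] r2c4 has the single candidate 3. So r2c4=3.
Step 10. [r2c1∈{4}] nothing but 4 survives at r2c1. So r2c1=4.

Answer: 3 1 2 4 / 4 2 1 3 / 1 3 4 2 / 2 4 3 1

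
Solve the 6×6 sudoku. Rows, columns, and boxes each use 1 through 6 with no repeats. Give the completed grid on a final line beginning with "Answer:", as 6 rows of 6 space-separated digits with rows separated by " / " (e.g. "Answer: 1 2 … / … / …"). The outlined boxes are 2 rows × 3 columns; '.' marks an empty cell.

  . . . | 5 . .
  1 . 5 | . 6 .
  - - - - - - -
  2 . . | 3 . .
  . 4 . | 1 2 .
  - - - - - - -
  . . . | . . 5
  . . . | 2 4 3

Step 1. [r2c2∈{2,3}] row 2 places 3 nowhere but r2c2. So r2c2=3.
Step 2. [r4c1∈{3,5,6}] 5 has one home in row 4: r4c1, so r4c1=5.
Step 3. [r6c1∈{6}] r6c1 has the single candidate 6. So r6c1=6.
Step 4. [r6c3∈{1}] r6c3 has the single candidate 1, so r6c3=1.
Step 5. [r3c3∈{6}] only 6 remains possible at r3c3. So r3c3=6.
Step 6. [r1c1∈{4}] only 4 remains possible at r1c1 ⇒ r1c1=4.
Step 7. [r1c3∈{2}] r1c3 is down to just 2, so r1c3=2.
Step 8. [r1c5∈{1,3}] in row 1, 3 fits only at r1c5, so r1c5=3.
Step 9. [r3c6∈{4}] only 4 remains possible at r3c6 ⇒ r3c6=4.
Step 10. [r5c3∈{3,4}] across row 5, 4 lands solely at r5c3. So r5c3=4.
Step 11. [r5c4∈{6}] only 6 remains possible at r5c4 ⇒ r5c4=6.
Step 12. [r3c2∈{1}] only 1 remains possible at r3c2. So r3c2=1.
Step 13. [r5c1∈{3}] only 3 remains possible at r5c1 ⇒ r5c1=3.
Step 14. [r2c6∈{2}] r2c6 has the single candidate 2. So r2c6=2.
Step 15. [r4c6∈{6}] r4c6 is down to just 6 ⇒ r4c6=6.
Step 16. [r5c2∈{2}] r5c2 is down to just 2, so r5c2=2.
Step 17. [r1c6∈{1}] nothing but 1 survives at r1c6. So r1c6=1.
Step 18. [r4c3∈{3}] only 3 remains possible at r4c3 ⇒ r4c3=3.
Step 19. [r5c5∈{1}] only 1 remains possible at r5c5. So r5c5=1.
Step 20. [r6c2∈{5}] only 5 remains possible at r6c2 ⇒ r6c2=5.
Step 21. [r2c4∈{4}] r2c4 has the single candidate 4 ⇒ r2c4=4.
Step 22. [r3c5∈{5}] r3c5 has the single candidate 5 ⇒ r3c5=5.
Step 23. [r1c2∈{6}] only 6 remains possible at r1c2. So r1c2=6.

Answer: 4 6 2 5 3 1 / 1 3 5 4 6 2 / 2 1 6 3 5 4 / 5 4 3 1 2 6 / 3 2 4 6 1 5 / 6 5 1 2 4 3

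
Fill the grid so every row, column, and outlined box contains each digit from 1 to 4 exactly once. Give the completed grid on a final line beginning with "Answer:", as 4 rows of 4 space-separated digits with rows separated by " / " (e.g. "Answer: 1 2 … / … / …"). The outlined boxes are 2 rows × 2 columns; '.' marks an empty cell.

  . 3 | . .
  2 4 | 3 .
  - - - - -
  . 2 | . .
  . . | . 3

Step 1. [r1c1∈{1}] r1c1 has the single candidate 1 ⇒ r1c1=1.
Step 2. [r4c3∈{1,2,4}] across row 4, 2 lands solely at r4c3 ⇒ r4c3=2.
Step 3. [r1c3∈{4}] r1c3 has the single candidate 4 ⇒ r1c3=4.
Step 4. [r3c4∈{1,4}] in col 4, 4 fits only at r3c4, so r3c4=4.
Step 5. [r3c3∈{1}] only 1 remains possible at r3c3. So r3c3=1.
Step 6. [r4c1∈{4}] r4c1's peers cover all but 4, so r4c1=4.
Step 7. [r4c2∈{1}] nothing but 1 survives at r4c2. So r4c2=1.
Step 8. [r2c4∈{1}] r2c4 is down to just 1, so r2c4=1.
Step 9. [r3c1∈{3}] r3c1 is down to just 3. So r3c1=3.
Step 10. [r1c4∈{2}] r1c4's peers cover all but 2 ⇒ r1c4=2.

Answer: 1 3 4 2 / 2 4 3 1 / 3 2 1 4 / 4 1 2 3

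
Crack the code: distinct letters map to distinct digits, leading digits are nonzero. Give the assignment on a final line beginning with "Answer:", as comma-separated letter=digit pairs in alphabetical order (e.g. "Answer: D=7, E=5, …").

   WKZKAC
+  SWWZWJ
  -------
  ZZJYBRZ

Step 1. [col 1: C + J ≡ Z (mod 10)] several values work for C in column 1 (C + J ≡ Z (mod 10), carry-in 0); try C=6 ⇒ C=6.
Step 2. [col 1: C + J ≡ Z (mod 10)] several values work for Z in column 1 (C + J ≡ Z (mod 10), carry-in 0); try Z=1 ⇒ Z=1.
Step 3. [col 1: C + J ≡ Z (mod 10)] column 1 reads C+J+carry(0)=Z with C=6, Z=1; with digits 1,6 already taken and all letters distinct, the only value for J is 5, so J=5.
Step 4. [col 2: A + W ≡ R (mod 10)] no forcing yet in column 2 (carry-in 1); W=7 is free and consistent — try it ⇒ W=7.
Step 5. [col 2: A + W ≡ R (mod 10)] column 2 (A + W ≡ R (mod 10), carry-in 1) doesn't pin R yet; pick R=2 and continue. So R=2.
Step 6. [col 2: A + W ≡ R (mod 10)] column 2 reads A+W+carry(1)=R with W=7, R=2; with digits 1,2,5,6,7 already taken and all letters distinct, the only value for A is 4. So A=4.
Step 7. [col 3: K + Z ≡ B (mod 10)] from column 3 (Z=1, carry-in 1, digits 1,2,4,5,6,7 already taken and all letters distinct): B must equal 0 ⇒ B=0.
Step 8. [col 3: K + Z ≡ B (mod 10)] in column 3 we have K+Z≡B with carry-in 1; given Z=1, B=0 and digits 0,1,2,4,5,6,7 already taken and all letters distinct, that pins K to 8 ⇒ K=8.
Step 9. [col 4: Z + W ≡ Y (mod 10)] from column 4 (Z=1, W=7, carry-in 1, digits 0,1,2,4,5,6,7,8 already taken and all letters distinct): Y must equal 9, so Y=9.
Step 10. [col 6: W + S ≡ Z (mod 10)] column 6 reads W+S+carry(1)=Z with W=7, Z=1; with digits 0,1,2,4,5,6,7,8,9 already taken and all letters distinct, the only value for S is 3. So S=3.

Answer: A=4, B=0, C=6, J=5, K=8, R=2, S=3, W=7, Y=9, Z=1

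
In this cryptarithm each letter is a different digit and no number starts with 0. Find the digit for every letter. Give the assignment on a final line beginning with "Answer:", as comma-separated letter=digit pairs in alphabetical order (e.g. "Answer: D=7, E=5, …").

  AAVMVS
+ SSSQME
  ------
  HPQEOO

Step 1. [col 1: S + E ≡ O (mod 10)] O=9 is one option consistent with column 1 (S + E ≡ O (mod 10), carry-in 0) — take it. So O=9.
Step 2. [col 1: S + E ≡ O (mod 10)] S=5 is one option consistent with column 1 (S + E ≡ O (mod 10), carry-in 0) — take it ⇒ S=5.
Step 3. [col 1: S + E ≡ O (mod 10)] in column 1 we have S+E≡O with carry-in 0; given S=5, O=9 and digits 5,9 already taken and all letters distinct, that pins E to 4. So E=4.
Step 4. [col 2: V + M ≡ O (mod 10)] several values work for V in column 2 (V + M ≡ O (mod 10), carry-in 0); try V=6 ⇒ V=6.
Step 5. [col 2: V + M ≡ O (mod 10)] from column 2 (V=6, O=9, carry-in 0, digits 4,5,6,9 already taken and all letters distinct): M must equal 3 ⇒ M=3.
Step 6. [col 3: M + Q ≡ E (mod 10)] column 3: given M=3, E=4, carry-in 0, and digits 3,4,5,6,9 already taken and all letters distinct, M+Q≡E (mod 10) forces Q=1. So Q=1.
Step 7. [col 5: A + S ≡ P (mod 10)] column 5: given S=5, carry-in 1, and digits 1,3,4,5,6,9 already taken and all letters distinct, A+S≡P (mod 10) forces P=8. So P=8.
Step 8. [col 5: A + S ≡ P (mod 10)] column 5 reads A+S+carry(1)=P with S=5, P=8; with digits 1,3,4,5,6,8,9 already taken and all letters distinct, the only value for A is 2, so A=2.
Step 9. [col 6: A + S ≡ H (mod 10)] column 6: given A=2, S=5, carry-in 0, and digits 1,2,3,4,5,6,8,9 already taken and all letters distinct, A+S≡H (mod 10) forces H=7. So H=7.

Answer: A=2, E=4, H=7, M=3, O=9, P=8, Q=1, S=5, V=6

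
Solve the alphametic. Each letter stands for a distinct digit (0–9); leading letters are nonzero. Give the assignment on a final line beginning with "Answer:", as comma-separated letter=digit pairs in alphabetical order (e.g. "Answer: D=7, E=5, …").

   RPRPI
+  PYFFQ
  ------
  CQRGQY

Step 1. [col 1: I + Q ≡ Y (mod 10)] several values work for Q in column 1 (I + Q ≡ Y (mod 10), carry-in 0); try Q=3, so Q=3.
Step 2. [C] C is the leading digit of a 6-digit sum of two 5-digit numbers; the final carry is exactly 1. So C=1.
Step 3. [col 1: I + Q ≡ Y (mod 10)] column 1 (I + Q ≡ Y (mod 10), carry-in 0) doesn't pin Y yet; pick Y=2 and continue ⇒ Y=2.
Step 4. [col 1: I + Q ≡ Y (mod 10)] column 1: given Q=3, Y=2, carry-in 0, and digits 1,2,3 already taken and all letters distinct, I+Q≡Y (mod 10) forces I=9 ⇒ I=9.
Step 5. [col 2: P + F ≡ Q (mod 10)] several values work for F in column 2 (P + F ≡ Q (mod 10), carry-in 1); try F=7 ⇒ F=7.
Step 6. [col 2: P + F ≡ Q (mod 10)] in column 2 we have P+F≡Q with carry-in 1; given F=7, Q=3 and digits 1,2,3,7,9 already taken and all letters distinct, that pins P to 5. So P=5.
Step 7. [col 3: R + F ≡ G (mod 10)] column 3 (R + F ≡ G (mod 10), carry-in 1) doesn't pin G yet; pick G=6 and continue ⇒ G=6.
Step 8. [col 3: R + F ≡ G (mod 10)] in column 3 we have R+F≡G with carry-in 1; given F=7, G=6 and digits 1,2,3,5,6,7,9 already taken and all letters distinct, that pins R to 8 ⇒ R=8.

Answer: C=1, F=7, G=6, I=9, P=5, Q=3, R=8, Y=2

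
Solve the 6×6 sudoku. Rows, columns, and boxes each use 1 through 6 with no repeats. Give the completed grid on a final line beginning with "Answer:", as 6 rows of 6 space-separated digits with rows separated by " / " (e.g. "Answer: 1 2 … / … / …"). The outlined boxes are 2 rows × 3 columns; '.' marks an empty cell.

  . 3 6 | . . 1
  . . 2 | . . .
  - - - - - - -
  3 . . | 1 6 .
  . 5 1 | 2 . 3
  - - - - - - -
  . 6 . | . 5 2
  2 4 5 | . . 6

Step 1. [r4c5∈{4}] r4c5 is down to just 4 ⇒ r4c5=4.
Step 2. [r2c6∈{4,5}] 4 has one home in col 6: r2c6 ⇒ r2c6=4.
Step 3. [r6c4∈{3}] only 3 remains possible at r6c4 ⇒ r6c4=3.
Step 4. [r1c4∈{5}] r1c4 has the single candidate 5 ⇒ r1c4=5.
Step 5. [r2c2∈{1}] only 1 remains possible at r2c2, so r2c2=1.
Step 6. [r1c1∈{4}] r1c1's peers cover all but 4, so r1c1=4.
Step 7. [r5c1∈{1}] r5c1's peers cover all but 1. So r5c1=1.
Step 8. [r3c3∈{4}] r3c3 has the single candidate 4 ⇒ r3c3=4.
Step 9. [r6c5∈{1}] only 1 remains possible at r6c5 ⇒ r6c5=1.
Step 10. [r5c4∈{4}] r5c4 is down to just 4 ⇒ r5c4=4.
Step 11. [r1c5∈{2}] r1c5's peers cover all but 2, so r1c5=2.
Step 12. [r5c3∈{3}] r5c3 is down to just 3. So r5c3=3.
Step 13. [r2c4∈{6}] r2c4 is down to just 6, so r2c4=6.
Step 14. [r3c2∈{2}] r3c2 is down to just 2, so r3c2=2.
Step 15. [r4c1∈{6}] r4c1's peers cover all but 6 ⇒ r4c1=6.
Step 16. [r2c1∈{5}] r2c1's peers cover all but 5 ⇒ r2c1=5.
Step 17. [r2c5∈{3}] r2c5 is down to just 3 ⇒ r2c5=3.
Step 18. [r3c6∈{5}] r3c6 has the single candidate 5. So r3c6=5.

Answer: 4 3 6 5 2 1 / 5 1 2 6 3 4 / 3 2 4 1 6 5 / 6 5 1 2 4 3 / 1 6 3 4 5 2 / 2 4 5 3 1 6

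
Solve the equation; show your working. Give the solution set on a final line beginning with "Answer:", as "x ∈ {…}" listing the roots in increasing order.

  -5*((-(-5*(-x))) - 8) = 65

Step 1. [-5*((-(-5*(-x))) - 8) = 65] -5 out front; divide by -5, so div: (-(-5*(-x))) - 8 = -13.
Step 2. [(-(-5*(-x))) - 8 = -13] the outer -8 inverts by adding 8 ⇒ sub: -(-5*(-x)) = -5.
Step 3. [-(-5*(-x)) = -5] flip signs both sides, so neg: -5*(-x) = 5.
Step 4. [-5*(-x) = 5] -5·(inner) — divide through by -5. So div: -x = -1.
Step 5. [-x = -1] flip signs both sides. So neg: x = 1.

Answer: x ∈ {1}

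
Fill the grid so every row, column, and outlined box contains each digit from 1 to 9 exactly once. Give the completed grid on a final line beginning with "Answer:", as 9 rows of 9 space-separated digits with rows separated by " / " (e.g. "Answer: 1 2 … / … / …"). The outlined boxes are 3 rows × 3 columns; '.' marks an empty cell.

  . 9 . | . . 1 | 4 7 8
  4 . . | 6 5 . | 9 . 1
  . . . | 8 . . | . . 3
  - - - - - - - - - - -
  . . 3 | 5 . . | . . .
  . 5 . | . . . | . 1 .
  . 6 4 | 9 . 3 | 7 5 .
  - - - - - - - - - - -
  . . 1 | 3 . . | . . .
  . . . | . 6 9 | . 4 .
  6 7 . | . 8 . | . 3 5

Step 1. [r6c9∈{2}] nothing but 2 survives at r6c9. So r6c9=2.
Step 2. [r1c4∈{2}] r1c4 is down to just 2. So r1c4=2.
Step 3. [r6c1∈{1,8}] across row 6, 8 lands solely at r6c1, so r6c1=8.
Step 4. [r2c6∈{7}] nothing but 7 survives at r2c6 ⇒ r2c6=7.
Step 5. [r2c8∈{2}] r2c8 is down to just 2. So r2c8=2.
Step 6. [r3c6∈{4}] r3c6's peers cover all but 4 ⇒ r3c6=4.
Step 7. [r9c6∈{2}] r9c6 is down to just 2. So r9c6=2.
Step 8. [r3c8∈{6}] nothing but 6 survives at r3c8, so r3c8=6.
Step 9. [r9c4∈{1,4}] row 9 places 4 nowhere but r9c4, so r9c4=4.
Step 10. [r5c4∈{7}] r5c4 has the single candidate 7, so r5c4=7.
Step 11. [r4c1∈{1,2,7,9}] 7 has one home in row 4: r4c1, so r4c1=7.
Step 12. [r4c2∈{1,2}] across box 4, 1 lands solely at r4c2 ⇒ r4c2=1.
Step 13. [r3c2∈{2}] only 2 remains possible at r3c2 ⇒ r3c2=2.
Step 14. [r2c2∈{3,8}] across row 2, 3 lands solely at r2c2. So r2c2=3.
Step 15. [r1c1∈{5}] only 5 remains possible at r1c1, so r1c1=5.
Step 16. [r8c2∈{8}] nothing but 8 survives at r8c2, so r8c2=8.
Step 17. [r9c3∈{9}] r9c3 has the single candidate 9. So r9c3=9.
Step 18. [r7c1∈{2}] r7c1's peers cover all but 2 ⇒ r7c1=2.
Step 19. [r4c5∈{2,4}] 2 has one home in row 4: r4c5, so r4c5=2.
Step 20. [r4c9∈{4,6,9}] row 4 places 4 nowhere but r4c9. So r4c9=4.
Step 21. [r4c8∈{8,9}] in row 4, 9 fits only at r4c8. So r4c8=9.
Step 22. [r5c9∈{6}] r5c9 has the single candidate 6. So r5c9=6.
Step 23. [r4c7∈{8}] nothing but 8 survives at r4c7 ⇒ r4c7=8.
Step 24. [r7c9∈{7,9}] 9 has one home in row 7: r7c9. So r7c9=9.
Step 25. [r9c7∈{1}] only 1 remains possible at r9c7 ⇒ r9c7=1.
Step 26. [r7c2∈{4}] nothing but 4 survives at r7c2. So r7c2=4.
Step 27. [r7c5∈{7}] nothing but 7 survives at r7c5 ⇒ r7c5=7.
Step 28. [r5c3∈{2}] r5c3 is down to just 2 ⇒ r5c3=2.
Step 29. [r4c6∈{6}] r4c6's peers cover all but 6. So r4c6=6.
Step 30. [r5c5∈{4}] r5c5's peers cover all but 4, so r5c5=4.
Step 31. [r5c7∈{3}] r5c7 has the single candidate 3 ⇒ r5c7=3.
Step 32. [r3c5∈{9}] r3c5 is down to just 9. So r3c5=9.
Step 33. [r8c4∈{1}] only 1 remains possible at r8c4. So r8c4=1.
Step 34. [r5c6∈{8}] r5c6 has the single candidate 8 ⇒ r5c6=8.
Step 35. [r3c7∈{5}] r3c7 has the single candidate 5, so r3c7=5.
Step 36. [r3c3∈{7}] r3c3's peers cover all but 7. So r3c3=7.
Step 37. [r7c6∈{5}] only 5 remains possible at r7c6, so r7c6=5.
Step 38. [r5c1∈{9}] r5c1's peers cover all but 9. So r5c1=9.
Step 39. [r1c3∈{6}] only 6 remains possible at r1c3 ⇒ r1c3=6.
Step 40. [r7c8∈{8}] only 8 remains possible at r7c8, so r7c8=8.
Step 41. [r8c9∈{7}] r8c9 has the single candidate 7. So r8c9=7.
Step 42. [r8c7∈{2}] nothing but 2 survives at r8c7 ⇒ r8c7=2.
Step 43. [r6c5∈{1}] r6c5 is down to just 1. So r6c5=1.
Step 44. [r1c5∈{3}] r1c5 is down to just 3. So r1c5=3.
Step 45. [r2c3∈{8}] r2c3 has the single candidate 8. So r2c3=8.
Step 46. [r3c1∈{1}] only 1 remains possible at r3c1, so r3c1=1.
Step 47. [r8c1∈{3}] only 3 remains possible at r8c1. So r8c1=3.
Step 48. [r8c3∈{5}] r8c3's peers cover all but 5. So r8c3=5.
Step 49. [r7c7∈{6}] only 6 remains possible at r7c7, so r7c7=6.

Answer: 5 9 6 2 3 1 4 7 8 / 4 3 8 6 5 7 9 2 1 / 1 2 7 8 9 4 5 6 3 / 7 1 3 5 2 6 8 9 4 / 9 5 2 7 4 8 3 1 6 / 8 6 4 9 1 3 7 5 2 / 2 4 1 3 7 5 6 8 9 / 3 8 5 1 6 9 2 4 7 / 6 7 9 4 8 2 1 3 5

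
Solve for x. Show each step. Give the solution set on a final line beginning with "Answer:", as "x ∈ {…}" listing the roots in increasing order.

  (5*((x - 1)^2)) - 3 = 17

Step 1. [(5*((x - 1)^2)) - 3 = 17] peel the -3: add 3 from each side. So sub: 5*((x - 1)^2) = 20.
Step 2. [5*((x - 1)^2) = 20] divide by the outer 5 ⇒ div: (x - 1)^2 = 4.
Step 3. [(x - 1)^2 = 4] 4 ≥ 0, LHS is (·)² — take ±√. So sqrt: x - 1 = 2 or -2.
Step 4. [x - 1 = 2 or -2] -1 is outermost — add 1 both sides. So sub: x = 3 or -1.

Answer: x ∈ {-1, 3}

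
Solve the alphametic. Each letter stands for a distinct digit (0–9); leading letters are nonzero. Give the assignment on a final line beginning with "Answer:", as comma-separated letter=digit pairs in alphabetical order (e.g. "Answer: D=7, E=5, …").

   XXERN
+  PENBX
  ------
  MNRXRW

Step 1. [col 1: N + X ≡ W (mod 10)] N=5 is one option consistent with column 1 (N + X ≡ W (mod 10), carry-in 0) — take it. So N=5.
Step 2. [M] the sum has 6 digits but both addends have 5; that extra leading digit M is the final carry, namely 1 ⇒ M=1.
Step 3. [col 1: N + X ≡ W (mod 10)] several values work for X in column 1 (N + X ≡ W (mod 10), carry-in 0); try X=8, so X=8.
Step 4. [col 1: N + X ≡ W (mod 10)] column 1: given N=5, X=8, carry-in 0, and digits 1,5,8 already taken and all letters distinct, N+X≡W (mod 10) forces W=3. So W=3.
Step 5. [col 2: R + B ≡ R (mod 10)] in column 2 we have R+B≡R with carry-in 1; given nothing yet and digits 1,3,5,8 already taken and all letters distinct, that pins B to 9. So B=9.
Step 6. [col 2: R + B ≡ R (mod 10)] several values work for R in column 2 (R + B ≡ R (mod 10), carry-in 1); try R=0, so R=0.
Step 7. [col 3: E + N ≡ X (mod 10)] from column 3 (N=5, X=8, carry-in 1, digits 0,1,3,5,8,9 already taken and all letters distinct): E must equal 2 ⇒ E=2.
Step 8. [col 5: X + P ≡ N (mod 10)] column 5: given X=8, N=5, carry-in 1, and digits 0,1,2,3,5,8,9 already taken and all letters distinct, X+P≡N (mod 10) forces P=6. So P=6.

Answer: B=9, E=2, M=1, N=5, P=6, R=0, W=3, X=8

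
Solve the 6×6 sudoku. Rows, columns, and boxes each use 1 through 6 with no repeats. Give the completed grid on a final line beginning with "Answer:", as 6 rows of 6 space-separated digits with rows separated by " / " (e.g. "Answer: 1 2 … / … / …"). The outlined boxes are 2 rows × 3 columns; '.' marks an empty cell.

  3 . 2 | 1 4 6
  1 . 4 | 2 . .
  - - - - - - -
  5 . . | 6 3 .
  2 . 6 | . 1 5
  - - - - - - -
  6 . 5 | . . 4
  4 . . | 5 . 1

Step 1. [r4c2∈{3,4}] across row 4, 3 lands solely at r4c2. So r4c2=3.
Step 2. [r5c5∈{2}] r5c5 is down to just 2, so r5c5=2.
Step 3. [r3c2∈{1,4}] r3c2 is the only open cell in row 3 admitting 4 ⇒ r3c2=4.
Step 4. [r1c2∈{5}] r1c2's peers cover all but 5 ⇒ r1c2=5.
Step 5. [r5c2∈{1}] r5c2's peers cover all but 1 ⇒ r5c2=1.
Step 6. [r6c5∈{6}] nothing but 6 survives at r6c5 ⇒ r6c5=6.
Step 7. [r4c4∈{4}] only 4 remains possible at r4c4, so r4c4=4.
Step 8. [r2c5∈{5}] r2c5 is down to just 5 ⇒ r2c5=5.
Step 9. [r2c2∈{6}] r2c2's peers cover all but 6 ⇒ r2c2=6.
Step 10. [r6c3∈{3}] nothing but 3 survives at r6c3 ⇒ r6c3=3.
Step 11. [r6c2∈{2}] nothing but 2 survives at r6c2 ⇒ r6c2=2.
Step 12. [r3c3∈{1}] r3c3 is down to just 1, so r3c3=1.
Step 13. [r5c4∈{3}] only 3 remains possible at r5c4. So r5c4=3.
Step 14. [r3c6∈{2}] nothing but 2 survives at r3c6, so r3c6=2.
Step 15. [r2c6∈{3}] r2c6's peers cover all but 3 ⇒ r2c6=3.

Answer: 3 5 2 1 4 6 / 1 6 4 2 5 3 / 5 4 1 6 3 2 / 2 3 6 4 1 5 / 6 1 5 3 2 4 / 4 2 3 5 6 1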